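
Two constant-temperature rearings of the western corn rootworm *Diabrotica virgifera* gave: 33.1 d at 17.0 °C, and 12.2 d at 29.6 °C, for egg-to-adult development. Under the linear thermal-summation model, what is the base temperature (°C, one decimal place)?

Under the model K = D·(T − T_b), so D₁·(T₁ − T_b) = D₂·(T₂ − T_b).
33.1·(17.0 − T_b) = 12.2·(29.6 − T_b)
T_b = (33.1·17.0 − 12.2·29.6) / (33.1 − 12.2) = 201.58 / 20.9 = 9.645 °C ≈ 9.6 °C.

9.6 °C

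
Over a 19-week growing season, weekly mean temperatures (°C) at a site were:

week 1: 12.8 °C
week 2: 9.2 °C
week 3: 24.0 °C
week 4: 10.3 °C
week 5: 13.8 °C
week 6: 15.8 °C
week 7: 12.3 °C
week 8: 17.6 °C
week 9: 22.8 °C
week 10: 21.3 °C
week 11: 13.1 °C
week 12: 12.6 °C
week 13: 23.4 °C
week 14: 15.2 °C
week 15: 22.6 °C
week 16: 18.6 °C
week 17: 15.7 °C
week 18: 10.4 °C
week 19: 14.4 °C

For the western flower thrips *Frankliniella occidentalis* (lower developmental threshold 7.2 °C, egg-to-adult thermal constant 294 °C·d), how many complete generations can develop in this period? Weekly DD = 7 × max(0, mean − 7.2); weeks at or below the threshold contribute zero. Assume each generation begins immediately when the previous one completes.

4 generations

Weekly DD (7 × max(0, T̄ − 7.2)): 39.2, 14.0, 117.6, 21.7, 46.2, 60.2, 35.7, 72.8, 109.2, 98.7, 41.3, 37.8, 113.4, 56.0, 107.8, 79.8, 59.5, 22.4, 50.4.
Season total = 1183.7 DD.
Complete generations = ⌊1183.7 / 294⌋ = 4.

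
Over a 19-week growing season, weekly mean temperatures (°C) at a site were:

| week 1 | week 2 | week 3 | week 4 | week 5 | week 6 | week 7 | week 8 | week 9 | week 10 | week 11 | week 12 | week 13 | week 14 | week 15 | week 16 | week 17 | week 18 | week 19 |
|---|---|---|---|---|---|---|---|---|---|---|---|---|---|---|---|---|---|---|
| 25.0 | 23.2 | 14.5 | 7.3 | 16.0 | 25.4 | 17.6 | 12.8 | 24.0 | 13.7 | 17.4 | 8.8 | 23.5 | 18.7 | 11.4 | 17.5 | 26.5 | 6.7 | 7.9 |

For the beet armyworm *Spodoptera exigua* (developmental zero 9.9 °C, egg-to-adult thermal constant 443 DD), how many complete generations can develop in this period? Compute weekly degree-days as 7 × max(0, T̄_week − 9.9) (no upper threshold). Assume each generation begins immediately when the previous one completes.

Weekly DD (7 × max(0, T̄ − 9.9)): 105.7, 93.1, 32.2, 0.0, 42.7, 108.5, 53.9, 20.3, 98.7, 26.6, 52.5, 0.0, 95.2, 61.6, 10.5, 53.2, 116.2, 0.0, 0.0.
Season total = 970.9 DD.
Complete generations = ⌊970.9 / 443⌋ = 2.

2 generations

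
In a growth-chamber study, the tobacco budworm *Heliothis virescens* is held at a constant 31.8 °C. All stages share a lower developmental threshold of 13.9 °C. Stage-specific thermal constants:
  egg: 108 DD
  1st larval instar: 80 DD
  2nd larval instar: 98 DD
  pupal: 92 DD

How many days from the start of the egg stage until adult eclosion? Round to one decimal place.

21.1 days

Daily accumulation at 31.8 °C = 31.8 − 13.9 = 17.9 DD/day.
Total K = 108 + 80 + 98 + 92 = 378 DD.
Total duration = 378 / 17.9 = 21.117 ≈ 21.1 days.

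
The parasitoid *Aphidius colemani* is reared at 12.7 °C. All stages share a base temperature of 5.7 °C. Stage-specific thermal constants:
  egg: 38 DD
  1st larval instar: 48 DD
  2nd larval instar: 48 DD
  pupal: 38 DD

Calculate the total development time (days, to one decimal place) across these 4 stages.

24.6 days

Daily accumulation at 12.7 °C = 12.7 − 5.7 = 7.0 DD/day.
Total K = 38 + 48 + 48 + 38 = 172 DD.
Total duration = 172 / 7.0 = 24.571 ≈ 24.6 days.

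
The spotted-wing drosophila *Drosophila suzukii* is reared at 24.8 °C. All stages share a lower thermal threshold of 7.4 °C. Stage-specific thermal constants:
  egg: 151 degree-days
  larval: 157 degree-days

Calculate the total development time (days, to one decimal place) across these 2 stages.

Daily accumulation at 24.8 °C = 24.8 − 7.4 = 17.4 DD/day.
Total K = 151 + 157 = 308 DD.
Total duration = 308 / 17.4 = 17.701 ≈ 17.7 days.

17.7 days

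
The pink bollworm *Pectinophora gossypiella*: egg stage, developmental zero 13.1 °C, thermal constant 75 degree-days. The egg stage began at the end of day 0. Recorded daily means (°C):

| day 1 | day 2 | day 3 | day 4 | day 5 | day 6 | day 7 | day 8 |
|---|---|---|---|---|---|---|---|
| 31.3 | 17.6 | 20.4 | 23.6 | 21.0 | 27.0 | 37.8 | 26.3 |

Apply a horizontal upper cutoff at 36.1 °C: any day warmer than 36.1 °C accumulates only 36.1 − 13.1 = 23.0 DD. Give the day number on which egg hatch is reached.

day 7

Daily DD above 13.1 °C (capped at 23.0): 18.2, 4.5, 7.3, 10.5, 7.9, 13.9, 23.0, 13.2.
Cumulative: 18.2, 22.7, 30.0, 40.5, 48.4, 62.3, 85.3, 98.5.
The total first reaches 75 DD on day 7.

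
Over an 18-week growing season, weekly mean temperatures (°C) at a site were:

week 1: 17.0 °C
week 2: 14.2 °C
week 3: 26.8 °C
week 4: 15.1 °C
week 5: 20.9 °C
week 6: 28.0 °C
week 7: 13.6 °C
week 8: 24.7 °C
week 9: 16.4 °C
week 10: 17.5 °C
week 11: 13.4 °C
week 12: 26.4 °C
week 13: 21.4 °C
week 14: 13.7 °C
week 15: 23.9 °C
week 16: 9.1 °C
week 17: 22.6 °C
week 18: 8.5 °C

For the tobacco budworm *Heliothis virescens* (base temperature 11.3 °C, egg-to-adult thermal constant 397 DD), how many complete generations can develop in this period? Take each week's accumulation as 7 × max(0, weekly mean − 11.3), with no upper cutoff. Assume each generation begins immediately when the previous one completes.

Weekly DD (7 × max(0, T̄ − 11.3)): 39.9, 20.3, 108.5, 26.6, 67.2, 116.9, 16.1, 93.8, 35.7, 43.4, 14.7, 105.7, 70.7, 16.8, 88.2, 0.0, 79.1, 0.0.
Season total = 943.6 DD.
Complete generations = ⌊943.6 / 397⌋ = 2.

2 generations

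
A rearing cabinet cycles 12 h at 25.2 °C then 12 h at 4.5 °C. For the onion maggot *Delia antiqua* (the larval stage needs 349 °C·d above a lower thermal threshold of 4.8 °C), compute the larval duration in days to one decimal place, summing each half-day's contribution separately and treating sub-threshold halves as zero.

34.2 days

Day half: max(0, 25.2 − 4.8) × 0.5 = 20.4 × 0.5 = 10.20 DD.
Night half: max(0, 4.5 − 4.8) × 0.5 = 0.0 × 0.5 = 0.00 DD.
Per 24 h: 10.20 DD/day.
Duration = 349 / 10.20 = 34.216 ≈ 34.2 days.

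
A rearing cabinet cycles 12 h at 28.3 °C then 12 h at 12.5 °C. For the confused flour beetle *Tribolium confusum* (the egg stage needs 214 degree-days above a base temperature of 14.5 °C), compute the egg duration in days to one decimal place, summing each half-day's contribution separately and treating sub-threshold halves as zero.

Day half: max(0, 28.3 − 14.5) × 0.5 = 13.8 × 0.5 = 6.90 DD.
Night half: max(0, 12.5 − 14.5) × 0.5 = 0.0 × 0.5 = 0.00 DD.
Per 24 h: 6.90 DD/day.
Duration = 214 / 6.90 = 31.014 ≈ 31.0 days.

31.0 days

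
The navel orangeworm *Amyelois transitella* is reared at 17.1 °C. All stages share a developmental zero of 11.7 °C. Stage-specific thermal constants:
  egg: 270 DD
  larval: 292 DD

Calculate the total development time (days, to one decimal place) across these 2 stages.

104.1 days

Daily accumulation at 17.1 °C = 17.1 − 11.7 = 5.4 DD/day.
Total K = 270 + 292 = 562 DD.
Total duration = 562 / 5.4 = 104.074 ≈ 104.1 days.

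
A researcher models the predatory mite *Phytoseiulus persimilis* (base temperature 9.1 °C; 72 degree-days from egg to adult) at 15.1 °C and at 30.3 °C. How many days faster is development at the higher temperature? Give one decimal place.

8.6 days

At 15.1 °C: 72 / (15.1 − 9.1) = 72 / 6.0 = 12.000 d.
At 30.3 °C: 72 / (30.3 − 9.1) = 72 / 21.2 = 3.396 d.
Difference = |12.000 − 3.396| = 8.604 ≈ 8.6 days.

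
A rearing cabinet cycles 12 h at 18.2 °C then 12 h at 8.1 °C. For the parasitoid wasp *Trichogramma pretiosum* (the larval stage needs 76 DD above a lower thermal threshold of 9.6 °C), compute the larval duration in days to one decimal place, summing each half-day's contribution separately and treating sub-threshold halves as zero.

Day half: max(0, 18.2 − 9.6) × 0.5 = 8.6 × 0.5 = 4.30 DD.
Night half: max(0, 8.1 − 9.6) × 0.5 = 0.0 × 0.5 = 0.00 DD.
Per 24 h: 4.30 DD/day.
Duration = 76 / 4.30 = 17.674 ≈ 17.7 days.

17.7 days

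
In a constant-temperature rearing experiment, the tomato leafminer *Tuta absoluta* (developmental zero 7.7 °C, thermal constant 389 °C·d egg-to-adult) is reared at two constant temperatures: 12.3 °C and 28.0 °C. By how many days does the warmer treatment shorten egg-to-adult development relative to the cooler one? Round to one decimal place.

At 12.3 °C: 389 / (12.3 − 7.7) = 389 / 4.6 = 84.565 d.
At 28.0 °C: 389 / (28.0 − 7.7) = 389 / 20.3 = 19.163 d.
Difference = |84.565 − 19.163| = 65.403 ≈ 65.4 days.

65.4 days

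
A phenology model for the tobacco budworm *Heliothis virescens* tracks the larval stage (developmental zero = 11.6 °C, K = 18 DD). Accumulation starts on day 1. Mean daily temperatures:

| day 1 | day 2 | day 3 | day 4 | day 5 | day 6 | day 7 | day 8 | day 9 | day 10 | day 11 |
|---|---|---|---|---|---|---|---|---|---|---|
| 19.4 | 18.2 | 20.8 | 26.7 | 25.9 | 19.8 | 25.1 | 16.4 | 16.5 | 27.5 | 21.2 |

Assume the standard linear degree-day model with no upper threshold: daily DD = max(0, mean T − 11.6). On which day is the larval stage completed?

day 3

Daily DD above 11.6 °C: 7.8, 6.6, 9.2, 15.1, 14.3, 8.2, 13.5, 4.8, 4.9, 15.9, 9.6.
Cumulative: 7.8, 14.4, 23.6, 38.7, 53.0, 61.2, 74.7, 79.5, 84.4, 100.3, 109.9.
The total first reaches 18 DD on day 3.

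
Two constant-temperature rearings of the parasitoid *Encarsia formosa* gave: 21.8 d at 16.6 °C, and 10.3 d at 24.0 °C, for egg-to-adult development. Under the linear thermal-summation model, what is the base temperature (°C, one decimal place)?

Under the model K = D·(T − T_b), so D₁·(T₁ − T_b) = D₂·(T₂ − T_b).
21.8·(16.6 − T_b) = 10.3·(24.0 − T_b)
T_b = (21.8·16.6 − 10.3·24.0) / (21.8 − 10.3) = 114.68 / 11.5 = 9.972 °C ≈ 10.0 °C.

10.0 °C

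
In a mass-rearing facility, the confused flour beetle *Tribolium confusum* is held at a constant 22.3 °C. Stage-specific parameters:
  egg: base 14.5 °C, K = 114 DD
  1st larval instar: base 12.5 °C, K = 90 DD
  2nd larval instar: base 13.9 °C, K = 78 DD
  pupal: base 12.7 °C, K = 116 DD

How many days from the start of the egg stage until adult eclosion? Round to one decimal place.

45.2 days

egg: 114 / (22.3 − 14.5) = 114 / 7.8 = 14.615 d.
1st larval instar: 90 / (22.3 − 12.5) = 90 / 9.8 = 9.184 d.
2nd larval instar: 78 / (22.3 − 13.9) = 78 / 8.4 = 9.286 d.
pupal: 116 / (22.3 − 12.7) = 116 / 9.6 = 12.083 d.
Sum = 45.168 ≈ 45.2 days.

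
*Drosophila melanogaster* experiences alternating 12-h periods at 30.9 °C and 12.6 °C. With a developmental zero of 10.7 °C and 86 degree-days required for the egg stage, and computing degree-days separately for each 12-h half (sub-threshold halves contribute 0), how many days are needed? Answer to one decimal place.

7.8 days

Day half: max(0, 30.9 − 10.7) × 0.5 = 20.2 × 0.5 = 10.10 DD.
Night half: max(0, 12.6 − 10.7) × 0.5 = 1.9 × 0.5 = 0.95 DD.
Per 24 h: 11.05 DD/day.
Duration = 86 / 11.05 = 7.783 ≈ 7.8 days.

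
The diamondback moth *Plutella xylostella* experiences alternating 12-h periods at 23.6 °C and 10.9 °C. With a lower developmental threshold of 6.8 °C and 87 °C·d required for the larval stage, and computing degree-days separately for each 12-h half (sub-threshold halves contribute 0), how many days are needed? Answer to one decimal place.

8.3 days

Day half: max(0, 23.6 − 6.8) × 0.5 = 16.8 × 0.5 = 8.40 DD.
Night half: max(0, 10.9 − 6.8) × 0.5 = 4.1 × 0.5 = 2.05 DD.
Per 24 h: 10.45 DD/day.
Duration = 87 / 10.45 = 8.325 ≈ 8.3 days.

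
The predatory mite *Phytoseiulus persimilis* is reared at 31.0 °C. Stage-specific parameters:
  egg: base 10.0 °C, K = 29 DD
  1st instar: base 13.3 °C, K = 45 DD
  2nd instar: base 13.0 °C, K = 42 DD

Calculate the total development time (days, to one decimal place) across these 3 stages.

egg: 29 / (31.0 − 10.0) = 29 / 21.0 = 1.381 d.
1st instar: 45 / (31.0 − 13.3) = 45 / 17.7 = 2.542 d.
2nd instar: 42 / (31.0 − 13.0) = 42 / 18.0 = 2.333 d.
Sum = 6.257 ≈ 6.3 days.

6.3 days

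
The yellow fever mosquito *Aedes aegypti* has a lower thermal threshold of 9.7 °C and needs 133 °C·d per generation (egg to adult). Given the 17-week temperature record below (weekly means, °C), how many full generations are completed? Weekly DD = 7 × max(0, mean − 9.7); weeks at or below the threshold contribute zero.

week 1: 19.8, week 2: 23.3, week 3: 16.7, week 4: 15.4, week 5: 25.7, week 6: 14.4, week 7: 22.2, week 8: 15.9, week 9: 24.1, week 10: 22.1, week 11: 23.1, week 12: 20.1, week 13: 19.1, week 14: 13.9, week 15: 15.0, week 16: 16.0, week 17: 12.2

8 generations

Weekly DD (7 × max(0, T̄ − 9.7)): 70.7, 95.2, 49.0, 39.9, 112.0, 32.9, 87.5, 43.4, 100.8, 86.8, 93.8, 72.8, 65.8, 29.4, 37.1, 44.1, 17.5.
Season total = 1078.7 DD.
Complete generations = ⌊1078.7 / 133⌋ = 8.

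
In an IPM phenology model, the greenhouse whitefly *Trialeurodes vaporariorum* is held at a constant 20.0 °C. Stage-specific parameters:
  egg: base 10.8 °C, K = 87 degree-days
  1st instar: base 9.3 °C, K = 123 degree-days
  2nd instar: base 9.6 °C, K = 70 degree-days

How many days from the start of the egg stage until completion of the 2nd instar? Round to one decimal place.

egg: 87 / (20.0 − 10.8) = 87 / 9.2 = 9.457 d.
1st instar: 123 / (20.0 − 9.3) = 123 / 10.7 = 11.495 d.
2nd instar: 70 / (20.0 − 9.6) = 70 / 10.4 = 6.731 d.
Sum = 27.683 ≈ 27.7 days.

27.7 days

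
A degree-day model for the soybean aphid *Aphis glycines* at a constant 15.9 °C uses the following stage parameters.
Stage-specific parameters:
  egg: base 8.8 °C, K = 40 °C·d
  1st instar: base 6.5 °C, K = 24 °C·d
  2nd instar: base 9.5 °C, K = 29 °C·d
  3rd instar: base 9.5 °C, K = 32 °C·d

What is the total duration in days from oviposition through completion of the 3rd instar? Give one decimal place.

egg: 40 / (15.9 − 8.8) = 40 / 7.1 = 5.634 d.
1st instar: 24 / (15.9 − 6.5) = 24 / 9.4 = 2.553 d.
2nd instar: 29 / (15.9 − 9.5) = 29 / 6.4 = 4.531 d.
3rd instar: 32 / (15.9 − 9.5) = 32 / 6.4 = 5.000 d.
Sum = 17.718 ≈ 17.7 days.

17.7 days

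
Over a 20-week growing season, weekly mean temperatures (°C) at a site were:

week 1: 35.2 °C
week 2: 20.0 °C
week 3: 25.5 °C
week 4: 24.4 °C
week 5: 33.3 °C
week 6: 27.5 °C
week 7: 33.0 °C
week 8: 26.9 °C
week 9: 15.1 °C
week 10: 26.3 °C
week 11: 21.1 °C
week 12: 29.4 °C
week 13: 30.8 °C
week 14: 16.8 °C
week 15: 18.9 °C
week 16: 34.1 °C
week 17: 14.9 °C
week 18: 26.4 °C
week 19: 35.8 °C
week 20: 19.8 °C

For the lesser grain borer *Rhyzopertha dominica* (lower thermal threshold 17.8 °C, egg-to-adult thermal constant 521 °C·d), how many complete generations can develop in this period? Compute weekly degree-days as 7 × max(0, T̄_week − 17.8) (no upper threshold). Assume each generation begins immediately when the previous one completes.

Weekly DD (7 × max(0, T̄ − 17.8)): 121.8, 15.4, 53.9, 46.2, 108.5, 67.9, 106.4, 63.7, 0.0, 59.5, 23.1, 81.2, 91.0, 0.0, 7.7, 114.1, 0.0, 60.2, 126.0, 14.0.
Season total = 1160.6 DD.
Complete generations = ⌊1160.6 / 521⌋ = 2.

2 generations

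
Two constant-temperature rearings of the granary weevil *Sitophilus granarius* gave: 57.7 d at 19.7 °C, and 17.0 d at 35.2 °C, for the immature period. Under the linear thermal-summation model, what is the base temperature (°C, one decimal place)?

13.2 °C

Equal thermal constants: D₁(T₁ − T_b) = D₂(T₂ − T_b).
57.7·(19.7 − T_b) = 17.0·(35.2 − T_b)
T_b = (57.7·19.7 − 17.0·35.2) / (57.7 − 17.0) = 538.29 / 40.7 = 13.226 °C ≈ 13.2 °C.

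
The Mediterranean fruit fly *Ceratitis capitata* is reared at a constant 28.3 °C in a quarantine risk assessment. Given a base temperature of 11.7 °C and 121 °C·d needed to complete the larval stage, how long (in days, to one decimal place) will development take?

7.3 days

Daily accumulation = 28.3 − 11.7 = 16.6 DD/day.
Duration = 121 / 16.6 = 7.289 ≈ 7.3 days.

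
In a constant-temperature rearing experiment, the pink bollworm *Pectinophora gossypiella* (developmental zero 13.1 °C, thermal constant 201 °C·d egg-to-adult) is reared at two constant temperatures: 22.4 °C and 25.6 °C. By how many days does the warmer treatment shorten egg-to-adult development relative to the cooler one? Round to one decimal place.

5.5 days

At 22.4 °C: 201 / (22.4 − 13.1) = 201 / 9.3 = 21.613 d.
At 25.6 °C: 201 / (25.6 − 13.1) = 201 / 12.5 = 16.080 d.
Difference = |21.613 − 16.080| = 5.533 ≈ 5.5 days.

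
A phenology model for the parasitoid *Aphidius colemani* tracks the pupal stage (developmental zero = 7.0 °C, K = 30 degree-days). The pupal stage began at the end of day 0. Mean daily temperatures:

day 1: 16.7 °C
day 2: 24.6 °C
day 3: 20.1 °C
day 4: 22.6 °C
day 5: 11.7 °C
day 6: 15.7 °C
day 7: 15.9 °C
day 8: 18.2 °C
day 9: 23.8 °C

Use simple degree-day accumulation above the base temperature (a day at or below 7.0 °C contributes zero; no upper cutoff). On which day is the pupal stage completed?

day 3

Daily DD above 7.0 °C: 9.7, 17.6, 13.1, 15.6, 4.7, 8.7, 8.9, 11.2, 16.8.
Cumulative: 9.7, 27.3, 40.4, 56.0, 60.7, 69.4, 78.3, 89.5, 106.3.
The total first reaches 30 DD on day 3.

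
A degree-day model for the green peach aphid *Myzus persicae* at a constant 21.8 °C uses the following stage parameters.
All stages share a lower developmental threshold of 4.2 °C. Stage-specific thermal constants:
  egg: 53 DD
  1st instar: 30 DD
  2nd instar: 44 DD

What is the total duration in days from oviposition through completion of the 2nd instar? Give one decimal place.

7.2 days

Daily accumulation at 21.8 °C = 21.8 − 4.2 = 17.6 DD/day.
Total K = 53 + 30 + 44 = 127 DD.
Total duration = 127 / 17.6 = 7.216 ≈ 7.2 days.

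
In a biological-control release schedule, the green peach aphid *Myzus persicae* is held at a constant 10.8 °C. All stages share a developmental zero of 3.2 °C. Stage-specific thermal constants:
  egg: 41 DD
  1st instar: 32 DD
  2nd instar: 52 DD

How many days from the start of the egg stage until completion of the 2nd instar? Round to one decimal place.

Daily accumulation at 10.8 °C = 10.8 − 3.2 = 7.6 DD/day.
Total K = 41 + 32 + 52 = 125 DD.
Total duration = 125 / 7.6 = 16.447 ≈ 16.4 days.

16.4 days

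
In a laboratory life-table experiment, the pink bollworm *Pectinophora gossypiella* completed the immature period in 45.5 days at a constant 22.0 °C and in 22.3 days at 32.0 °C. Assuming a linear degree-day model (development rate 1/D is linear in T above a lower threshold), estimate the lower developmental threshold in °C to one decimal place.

Equal thermal constants: D₁(T₁ − T_b) = D₂(T₂ − T_b).
45.5·(22.0 − T_b) = 22.3·(32.0 − T_b)
T_b = (45.5·22.0 − 22.3·32.0) / (45.5 − 22.3) = 287.40 / 23.2 = 12.388 °C ≈ 12.4 °C.

12.4 °C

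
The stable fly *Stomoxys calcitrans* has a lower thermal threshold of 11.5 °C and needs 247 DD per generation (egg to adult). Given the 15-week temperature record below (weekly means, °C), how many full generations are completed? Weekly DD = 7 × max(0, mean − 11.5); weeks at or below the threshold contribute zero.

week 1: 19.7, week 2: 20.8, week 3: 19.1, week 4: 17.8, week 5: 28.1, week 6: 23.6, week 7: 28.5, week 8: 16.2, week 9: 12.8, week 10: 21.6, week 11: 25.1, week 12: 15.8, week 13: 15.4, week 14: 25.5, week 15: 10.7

3 generations

Weekly DD (7 × max(0, T̄ − 11.5)): 57.4, 65.1, 53.2, 44.1, 116.2, 84.7, 119.0, 32.9, 9.1, 70.7, 95.2, 30.1, 27.3, 98.0, 0.0.
Season total = 903.0 DD.
Complete generations = ⌊903.0 / 247⌋ = 3.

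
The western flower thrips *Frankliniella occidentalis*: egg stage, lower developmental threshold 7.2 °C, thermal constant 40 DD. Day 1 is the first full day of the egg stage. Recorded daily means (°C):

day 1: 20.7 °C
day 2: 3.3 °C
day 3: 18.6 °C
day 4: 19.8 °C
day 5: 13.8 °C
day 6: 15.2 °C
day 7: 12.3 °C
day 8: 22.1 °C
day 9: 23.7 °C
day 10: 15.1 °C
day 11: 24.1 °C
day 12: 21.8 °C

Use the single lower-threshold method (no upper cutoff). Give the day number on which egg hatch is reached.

Daily DD above 7.2 °C: 13.5, 0.0, 11.4, 12.6, 6.6, 8.0, 5.1, 14.9, 16.5, 7.9, 16.9, 14.6.
Cumulative: 13.5, 13.5, 24.9, 37.5, 44.1, 52.1, 57.2, 72.1, 88.6, 96.5, 113.4, 128.0.
The total first reaches 40 DD on day 5.

day 5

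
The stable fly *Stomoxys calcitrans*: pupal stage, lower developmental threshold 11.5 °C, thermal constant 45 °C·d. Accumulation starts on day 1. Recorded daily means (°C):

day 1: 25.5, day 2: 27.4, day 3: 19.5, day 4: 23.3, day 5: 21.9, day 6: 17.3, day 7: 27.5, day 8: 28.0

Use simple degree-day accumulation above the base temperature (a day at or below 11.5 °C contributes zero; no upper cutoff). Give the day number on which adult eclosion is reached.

Daily DD above 11.5 °C: 14.0, 15.9, 8.0, 11.8, 10.4, 5.8, 16.0, 16.5.
Cumulative: 14.0, 29.9, 37.9, 49.7, 60.1, 65.9, 81.9, 98.4.
The total first reaches 45 DD on day 4.

day 4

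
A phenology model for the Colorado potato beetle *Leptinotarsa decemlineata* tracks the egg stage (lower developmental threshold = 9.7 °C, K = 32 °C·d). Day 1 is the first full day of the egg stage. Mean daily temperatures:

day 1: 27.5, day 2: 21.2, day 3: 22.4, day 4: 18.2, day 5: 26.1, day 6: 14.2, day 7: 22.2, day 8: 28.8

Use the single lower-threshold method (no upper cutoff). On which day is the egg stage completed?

day 3

Daily DD above 9.7 °C: 17.8, 11.5, 12.7, 8.5, 16.4, 4.5, 12.5, 19.1.
Cumulative: 17.8, 29.3, 42.0, 50.5, 66.9, 71.4, 83.9, 103.0.
The total first reaches 32 DD on day 3.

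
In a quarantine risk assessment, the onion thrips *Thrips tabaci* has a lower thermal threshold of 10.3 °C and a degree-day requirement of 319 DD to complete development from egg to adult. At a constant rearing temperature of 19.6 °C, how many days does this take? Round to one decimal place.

34.3 days

Daily accumulation = 19.6 − 10.3 = 9.3 DD/day.
Duration = 319 / 9.3 = 34.301 ≈ 34.3 days.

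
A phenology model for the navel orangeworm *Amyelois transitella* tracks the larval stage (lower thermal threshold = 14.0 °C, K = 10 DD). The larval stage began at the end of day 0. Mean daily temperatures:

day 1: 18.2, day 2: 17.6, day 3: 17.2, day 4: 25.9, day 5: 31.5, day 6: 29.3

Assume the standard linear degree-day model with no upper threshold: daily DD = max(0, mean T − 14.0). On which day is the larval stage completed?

Daily DD above 14.0 °C: 4.2, 3.6, 3.2, 11.9, 17.5, 15.3.
Cumulative: 4.2, 7.8, 11.0, 22.9, 40.4, 55.7.
The total first reaches 10 DD on day 3.

day 3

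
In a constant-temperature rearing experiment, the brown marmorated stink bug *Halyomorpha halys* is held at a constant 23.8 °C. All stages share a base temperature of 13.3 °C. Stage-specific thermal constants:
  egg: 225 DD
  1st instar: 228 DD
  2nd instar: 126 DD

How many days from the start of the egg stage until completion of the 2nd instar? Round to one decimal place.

Daily accumulation at 23.8 °C = 23.8 − 13.3 = 10.5 DD/day.
Total K = 225 + 228 + 126 = 579 DD.
Total duration = 579 / 10.5 = 55.143 ≈ 55.1 days.

55.1 days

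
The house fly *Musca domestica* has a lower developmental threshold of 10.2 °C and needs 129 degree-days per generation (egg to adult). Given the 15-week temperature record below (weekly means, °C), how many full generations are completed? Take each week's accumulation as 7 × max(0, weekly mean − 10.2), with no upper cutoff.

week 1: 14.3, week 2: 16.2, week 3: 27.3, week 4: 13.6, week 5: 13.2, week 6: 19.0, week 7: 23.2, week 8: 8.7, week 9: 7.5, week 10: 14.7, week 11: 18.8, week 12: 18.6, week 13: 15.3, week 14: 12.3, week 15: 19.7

5 generations

Weekly DD (7 × max(0, T̄ − 10.2)): 28.7, 42.0, 119.7, 23.8, 21.0, 61.6, 91.0, 0.0, 0.0, 31.5, 60.2, 58.8, 35.7, 14.7, 66.5.
Season total = 655.2 DD.
Complete generations = ⌊655.2 / 129⌋ = 5.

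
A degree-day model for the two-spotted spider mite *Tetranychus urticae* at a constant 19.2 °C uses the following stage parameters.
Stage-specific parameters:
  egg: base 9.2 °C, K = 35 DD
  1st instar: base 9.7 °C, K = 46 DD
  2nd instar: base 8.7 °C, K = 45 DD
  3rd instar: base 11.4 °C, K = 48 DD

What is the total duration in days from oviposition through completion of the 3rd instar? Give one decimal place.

18.8 days

egg: 35 / (19.2 − 9.2) = 35 / 10.0 = 3.500 d.
1st instar: 46 / (19.2 − 9.7) = 46 / 9.5 = 4.842 d.
2nd instar: 45 / (19.2 − 8.7) = 45 / 10.5 = 4.286 d.
3rd instar: 48 / (19.2 − 11.4) = 48 / 7.8 = 6.154 d.
Sum = 18.782 ≈ 18.8 days.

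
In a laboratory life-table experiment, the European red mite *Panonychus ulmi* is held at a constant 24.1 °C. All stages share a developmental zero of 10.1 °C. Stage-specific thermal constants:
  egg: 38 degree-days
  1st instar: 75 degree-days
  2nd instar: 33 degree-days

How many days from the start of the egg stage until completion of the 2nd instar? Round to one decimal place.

10.4 days

Daily accumulation at 24.1 °C = 24.1 − 10.1 = 14.0 DD/day.
Total K = 38 + 75 + 33 = 146 DD.
Total duration = 146 / 14.0 = 10.429 ≈ 10.4 days.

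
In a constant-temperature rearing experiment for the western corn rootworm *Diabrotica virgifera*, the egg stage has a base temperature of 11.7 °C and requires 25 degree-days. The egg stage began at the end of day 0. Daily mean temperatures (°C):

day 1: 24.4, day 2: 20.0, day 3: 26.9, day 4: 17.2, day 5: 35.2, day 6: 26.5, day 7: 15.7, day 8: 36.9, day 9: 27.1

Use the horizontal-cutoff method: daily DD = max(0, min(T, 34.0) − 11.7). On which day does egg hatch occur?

day 3

Daily DD above 11.7 °C (capped at 22.3): 12.7, 8.3, 15.2, 5.5, 22.3, 14.8, 4.0, 22.3, 15.4.
Cumulative: 12.7, 21.0, 36.2, 41.7, 64.0, 78.8, 82.8, 105.1, 120.5.
The total first reaches 25 DD on day 3.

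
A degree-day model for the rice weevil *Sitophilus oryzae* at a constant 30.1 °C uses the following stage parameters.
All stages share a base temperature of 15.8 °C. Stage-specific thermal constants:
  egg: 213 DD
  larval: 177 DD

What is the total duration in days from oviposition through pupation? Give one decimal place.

Daily accumulation at 30.1 °C = 30.1 − 15.8 = 14.3 DD/day.
Total K = 213 + 177 = 390 DD.
Total duration = 390 / 14.3 = 27.273 ≈ 27.3 days.

27.3 days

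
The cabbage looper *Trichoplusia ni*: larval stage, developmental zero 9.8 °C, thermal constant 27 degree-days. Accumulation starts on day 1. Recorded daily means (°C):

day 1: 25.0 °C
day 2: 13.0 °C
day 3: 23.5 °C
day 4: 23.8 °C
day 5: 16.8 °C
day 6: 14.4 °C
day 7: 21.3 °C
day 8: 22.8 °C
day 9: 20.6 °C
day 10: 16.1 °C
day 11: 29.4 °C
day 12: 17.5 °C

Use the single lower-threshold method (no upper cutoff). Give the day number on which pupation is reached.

Daily DD above 9.8 °C: 15.2, 3.2, 13.7, 14.0, 7.0, 4.6, 11.5, 13.0, 10.8, 6.3, 19.6, 7.7.
Cumulative: 15.2, 18.4, 32.1, 46.1, 53.1, 57.7, 69.2, 82.2, 93.0, 99.3, 118.9, 126.6.
The total first reaches 27 DD on day 3.

day 3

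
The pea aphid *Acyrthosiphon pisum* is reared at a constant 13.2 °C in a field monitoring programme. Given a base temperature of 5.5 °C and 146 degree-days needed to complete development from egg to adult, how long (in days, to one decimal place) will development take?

Daily accumulation = 13.2 − 5.5 = 7.7 DD/day.
Duration = 146 / 7.7 = 18.961 ≈ 19.0 days.

19.0 days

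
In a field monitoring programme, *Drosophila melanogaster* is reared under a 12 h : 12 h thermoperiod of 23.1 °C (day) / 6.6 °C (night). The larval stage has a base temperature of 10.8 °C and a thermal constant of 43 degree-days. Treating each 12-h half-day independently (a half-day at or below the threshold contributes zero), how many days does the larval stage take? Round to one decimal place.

7.0 days

Day half: max(0, 23.1 − 10.8) × 0.5 = 12.3 × 0.5 = 6.15 DD.
Night half: max(0, 6.6 − 10.8) × 0.5 = 0.0 × 0.5 = 0.00 DD.
Per 24 h: 6.15 DD/day.
Duration = 43 / 6.15 = 6.992 ≈ 7.0 days.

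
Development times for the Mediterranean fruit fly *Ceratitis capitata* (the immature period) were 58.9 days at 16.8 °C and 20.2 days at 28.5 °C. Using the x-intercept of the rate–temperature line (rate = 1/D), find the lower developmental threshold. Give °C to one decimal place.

Under the model K = D·(T − T_b), so D₁·(T₁ − T_b) = D₂·(T₂ − T_b).
58.9·(16.8 − T_b) = 20.2·(28.5 − T_b)
T_b = (58.9·16.8 − 20.2·28.5) / (58.9 − 20.2) = 413.82 / 38.7 = 10.693 °C ≈ 10.7 °C.

10.7 °C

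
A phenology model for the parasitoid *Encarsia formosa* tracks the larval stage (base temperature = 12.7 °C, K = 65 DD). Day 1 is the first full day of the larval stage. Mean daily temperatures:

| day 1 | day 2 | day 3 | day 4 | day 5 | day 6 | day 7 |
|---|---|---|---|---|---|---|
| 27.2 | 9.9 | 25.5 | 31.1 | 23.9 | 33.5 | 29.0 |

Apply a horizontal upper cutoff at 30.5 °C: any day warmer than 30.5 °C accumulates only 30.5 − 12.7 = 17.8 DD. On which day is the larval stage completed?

Daily DD above 12.7 °C (capped at 17.8): 14.5, 0.0, 12.8, 17.8, 11.2, 17.8, 16.3.
Cumulative: 14.5, 14.5, 27.3, 45.1, 56.3, 74.1, 90.4.
The total first reaches 65 DD on day 6.

day 6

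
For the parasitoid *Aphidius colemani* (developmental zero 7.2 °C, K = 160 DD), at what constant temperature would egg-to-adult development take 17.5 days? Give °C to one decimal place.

Required daily accumulation = 160 / 17.5 = 9.143 DD/day.
T = T_base + 9.143 = 7.2 + 9.143 = 16.343 ≈ 16.3 °C.

16.3 °C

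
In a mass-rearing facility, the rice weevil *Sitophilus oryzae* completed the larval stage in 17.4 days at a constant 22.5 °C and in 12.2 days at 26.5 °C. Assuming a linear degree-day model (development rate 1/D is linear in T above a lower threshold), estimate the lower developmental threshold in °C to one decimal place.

Under the model K = D·(T − T_b), so D₁·(T₁ − T_b) = D₂·(T₂ − T_b).
17.4·(22.5 − T_b) = 12.2·(26.5 − T_b)
T_b = (17.4·22.5 − 12.2·26.5) / (17.4 − 12.2) = 68.20 / 5.2 = 13.115 °C ≈ 13.1 °C.

13.1 °C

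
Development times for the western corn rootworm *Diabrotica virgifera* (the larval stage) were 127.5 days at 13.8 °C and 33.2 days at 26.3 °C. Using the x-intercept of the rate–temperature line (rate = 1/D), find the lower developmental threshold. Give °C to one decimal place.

9.4 °C

Linear rate model ⇒ the product D·(T − T_b) is constant across temperatures.
127.5·(13.8 − T_b) = 33.2·(26.3 − T_b)
T_b = (127.5·13.8 − 33.2·26.3) / (127.5 − 33.2) = 886.34 / 94.3 = 9.399 °C ≈ 9.4 °C.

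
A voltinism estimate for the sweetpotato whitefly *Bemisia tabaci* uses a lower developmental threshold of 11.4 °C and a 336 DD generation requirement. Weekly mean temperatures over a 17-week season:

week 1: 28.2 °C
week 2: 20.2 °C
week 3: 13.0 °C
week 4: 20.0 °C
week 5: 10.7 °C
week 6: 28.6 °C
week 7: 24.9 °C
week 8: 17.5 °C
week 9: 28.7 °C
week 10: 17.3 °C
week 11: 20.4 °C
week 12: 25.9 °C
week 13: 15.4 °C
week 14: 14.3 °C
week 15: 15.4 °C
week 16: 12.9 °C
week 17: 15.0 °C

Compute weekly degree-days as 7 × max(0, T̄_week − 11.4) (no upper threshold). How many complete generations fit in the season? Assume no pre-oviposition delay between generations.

Weekly DD (7 × max(0, T̄ − 11.4)): 117.6, 61.6, 11.2, 60.2, 0.0, 120.4, 94.5, 42.7, 121.1, 41.3, 63.0, 101.5, 28.0, 20.3, 28.0, 10.5, 25.2.
Season total = 947.1 DD.
Complete generations = ⌊947.1 / 336⌋ = 2.

2 generations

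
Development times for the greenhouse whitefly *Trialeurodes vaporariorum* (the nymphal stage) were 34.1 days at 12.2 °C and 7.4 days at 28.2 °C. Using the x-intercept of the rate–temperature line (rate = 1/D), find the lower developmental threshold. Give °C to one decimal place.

Under the model K = D·(T − T_b), so D₁·(T₁ − T_b) = D₂·(T₂ − T_b).
34.1·(12.2 − T_b) = 7.4·(28.2 − T_b)
T_b = (34.1·12.2 − 7.4·28.2) / (34.1 − 7.4) = 207.34 / 26.7 = 7.766 °C ≈ 7.8 °C.

7.8 °C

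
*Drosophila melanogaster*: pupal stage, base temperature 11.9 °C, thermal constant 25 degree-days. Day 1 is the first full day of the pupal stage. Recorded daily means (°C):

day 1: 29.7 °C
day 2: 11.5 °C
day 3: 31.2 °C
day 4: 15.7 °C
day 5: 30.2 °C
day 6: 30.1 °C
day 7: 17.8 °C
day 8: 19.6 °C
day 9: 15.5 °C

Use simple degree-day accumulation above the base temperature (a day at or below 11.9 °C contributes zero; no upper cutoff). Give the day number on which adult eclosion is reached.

day 3

Daily DD above 11.9 °C: 17.8, 0.0, 19.3, 3.8, 18.3, 18.2, 5.9, 7.7, 3.6.
Cumulative: 17.8, 17.8, 37.1, 40.9, 59.2, 77.4, 83.3, 91.0, 94.6.
The total first reaches 25 DD on day 3.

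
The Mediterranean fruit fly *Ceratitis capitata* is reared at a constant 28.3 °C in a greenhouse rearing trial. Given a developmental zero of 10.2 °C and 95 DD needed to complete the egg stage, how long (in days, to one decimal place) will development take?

Daily accumulation = 28.3 − 10.2 = 18.1 DD/day.
Duration = 95 / 18.1 = 5.249 ≈ 5.2 days.

5.2 days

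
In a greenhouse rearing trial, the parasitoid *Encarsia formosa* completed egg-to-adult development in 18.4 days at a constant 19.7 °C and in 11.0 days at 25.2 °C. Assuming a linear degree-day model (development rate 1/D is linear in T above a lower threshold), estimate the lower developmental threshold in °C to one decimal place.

11.5 °C

Under the model K = D·(T − T_b), so D₁·(T₁ − T_b) = D₂·(T₂ − T_b).
18.4·(19.7 − T_b) = 11.0·(25.2 − T_b)
T_b = (18.4·19.7 − 11.0·25.2) / (18.4 − 11.0) = 85.28 / 7.4 = 11.524 °C ≈ 11.5 °C.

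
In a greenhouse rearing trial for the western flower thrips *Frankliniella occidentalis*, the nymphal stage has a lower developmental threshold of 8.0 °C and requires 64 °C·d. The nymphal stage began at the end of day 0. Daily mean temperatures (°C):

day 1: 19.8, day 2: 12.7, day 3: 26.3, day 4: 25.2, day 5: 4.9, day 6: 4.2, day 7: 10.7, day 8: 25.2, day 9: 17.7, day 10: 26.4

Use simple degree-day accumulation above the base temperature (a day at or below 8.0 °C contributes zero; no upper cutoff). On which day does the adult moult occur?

day 8

Daily DD above 8.0 °C: 11.8, 4.7, 18.3, 17.2, 0.0, 0.0, 2.7, 17.2, 9.7, 18.4.
Cumulative: 11.8, 16.5, 34.8, 52.0, 52.0, 52.0, 54.7, 71.9, 81.6, 100.0.
The total first reaches 64 DD on day 8.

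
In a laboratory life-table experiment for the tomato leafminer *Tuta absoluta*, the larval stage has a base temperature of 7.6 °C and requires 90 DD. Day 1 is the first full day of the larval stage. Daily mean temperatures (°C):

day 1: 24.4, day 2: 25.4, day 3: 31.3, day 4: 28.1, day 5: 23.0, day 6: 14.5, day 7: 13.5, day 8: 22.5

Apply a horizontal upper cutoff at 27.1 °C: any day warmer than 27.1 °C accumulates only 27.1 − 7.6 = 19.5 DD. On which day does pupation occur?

Daily DD above 7.6 °C (capped at 19.5): 16.8, 17.8, 19.5, 19.5, 15.4, 6.9, 5.9, 14.9.
Cumulative: 16.8, 34.6, 54.1, 73.6, 89.0, 95.9, 101.8, 116.7.
The total first reaches 90 DD on day 6.

day 6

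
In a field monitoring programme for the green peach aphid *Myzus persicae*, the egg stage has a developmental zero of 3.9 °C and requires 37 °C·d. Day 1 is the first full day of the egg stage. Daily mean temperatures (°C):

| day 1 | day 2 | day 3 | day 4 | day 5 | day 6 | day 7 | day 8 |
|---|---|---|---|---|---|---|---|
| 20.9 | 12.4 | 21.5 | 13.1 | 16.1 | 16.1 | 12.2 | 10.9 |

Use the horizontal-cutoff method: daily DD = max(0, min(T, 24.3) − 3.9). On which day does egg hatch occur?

Daily DD above 3.9 °C (capped at 20.4): 17.0, 8.5, 17.6, 9.2, 12.2, 12.2, 8.3, 7.0.
Cumulative: 17.0, 25.5, 43.1, 52.3, 64.5, 76.7, 85.0, 92.0.
The total first reaches 37 DD on day 3.

day 3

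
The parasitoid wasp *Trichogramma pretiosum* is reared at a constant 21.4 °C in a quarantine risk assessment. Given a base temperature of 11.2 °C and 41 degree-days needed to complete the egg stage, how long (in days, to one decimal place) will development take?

4.0 days

Daily accumulation = 21.4 − 11.2 = 10.2 DD/day.
Duration = 41 / 10.2 = 4.020 ≈ 4.0 days.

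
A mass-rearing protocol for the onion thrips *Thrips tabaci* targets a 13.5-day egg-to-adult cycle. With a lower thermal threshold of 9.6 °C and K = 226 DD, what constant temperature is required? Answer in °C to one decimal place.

Required daily accumulation = 226 / 13.5 = 16.741 DD/day.
T = T_base + 16.741 = 9.6 + 16.741 = 26.341 ≈ 26.3 °C.

26.3 °C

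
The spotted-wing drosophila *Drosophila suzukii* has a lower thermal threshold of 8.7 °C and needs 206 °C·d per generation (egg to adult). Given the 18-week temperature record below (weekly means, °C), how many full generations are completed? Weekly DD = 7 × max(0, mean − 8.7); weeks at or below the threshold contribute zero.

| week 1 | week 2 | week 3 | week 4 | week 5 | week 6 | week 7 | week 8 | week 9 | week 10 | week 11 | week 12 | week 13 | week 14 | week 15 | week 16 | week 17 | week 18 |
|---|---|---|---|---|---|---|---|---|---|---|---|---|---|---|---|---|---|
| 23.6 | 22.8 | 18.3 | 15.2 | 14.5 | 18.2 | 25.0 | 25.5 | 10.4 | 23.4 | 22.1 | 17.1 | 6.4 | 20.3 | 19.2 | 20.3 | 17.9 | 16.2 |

Weekly DD (7 × max(0, T̄ − 8.7)): 104.3, 98.7, 67.2, 45.5, 40.6, 66.5, 114.1, 117.6, 11.9, 102.9, 93.8, 58.8, 0.0, 81.2, 73.5, 81.2, 64.4, 52.5.
Season total = 1274.7 DD.
Complete generations = ⌊1274.7 / 206⌋ = 6.

6 generations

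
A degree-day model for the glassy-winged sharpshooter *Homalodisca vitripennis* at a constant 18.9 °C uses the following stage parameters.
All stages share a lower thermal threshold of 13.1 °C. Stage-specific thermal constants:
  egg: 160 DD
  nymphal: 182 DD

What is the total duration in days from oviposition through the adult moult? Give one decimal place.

59.0 days

Daily accumulation at 18.9 °C = 18.9 − 13.1 = 5.8 DD/day.
Total K = 160 + 182 = 342 DD.
Total duration = 342 / 5.8 = 58.966 ≈ 59.0 days.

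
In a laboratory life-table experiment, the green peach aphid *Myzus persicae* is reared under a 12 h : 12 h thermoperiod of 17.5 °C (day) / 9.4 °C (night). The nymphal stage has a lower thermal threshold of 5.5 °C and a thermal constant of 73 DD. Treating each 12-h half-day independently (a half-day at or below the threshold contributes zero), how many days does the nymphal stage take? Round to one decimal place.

9.2 days

Day half: max(0, 17.5 − 5.5) × 0.5 = 12.0 × 0.5 = 6.00 DD.
Night half: max(0, 9.4 − 5.5) × 0.5 = 3.9 × 0.5 = 1.95 DD.
Per 24 h: 7.95 DD/day.
Duration = 73 / 7.95 = 9.182 ≈ 9.2 days.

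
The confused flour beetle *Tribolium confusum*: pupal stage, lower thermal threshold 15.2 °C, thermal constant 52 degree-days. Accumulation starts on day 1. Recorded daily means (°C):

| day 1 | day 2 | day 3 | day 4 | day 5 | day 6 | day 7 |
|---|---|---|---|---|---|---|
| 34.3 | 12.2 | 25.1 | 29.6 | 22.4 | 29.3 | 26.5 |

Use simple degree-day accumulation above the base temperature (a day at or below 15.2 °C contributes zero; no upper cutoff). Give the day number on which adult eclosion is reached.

Daily DD above 15.2 °C: 19.1, 0.0, 9.9, 14.4, 7.2, 14.1, 11.3.
Cumulative: 19.1, 19.1, 29.0, 43.4, 50.6, 64.7, 76.0.
The total first reaches 52 DD on day 6.

day 6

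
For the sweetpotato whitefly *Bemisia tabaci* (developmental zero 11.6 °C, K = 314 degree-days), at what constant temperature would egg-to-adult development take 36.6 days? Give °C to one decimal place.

20.2 °C

Required daily accumulation = 314 / 36.6 = 8.579 DD/day.
T = T_base + 8.579 = 11.6 + 8.579 = 20.179 ≈ 20.2 °C.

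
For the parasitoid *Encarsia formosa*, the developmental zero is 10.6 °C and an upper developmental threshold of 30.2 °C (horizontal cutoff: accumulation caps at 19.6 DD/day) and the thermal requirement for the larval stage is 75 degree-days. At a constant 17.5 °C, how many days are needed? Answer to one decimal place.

10.9 days

Daily accumulation = 17.5 − 10.6 = 6.9 DD/day.
Duration = 75 / 6.9 = 10.870 ≈ 10.9 days.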